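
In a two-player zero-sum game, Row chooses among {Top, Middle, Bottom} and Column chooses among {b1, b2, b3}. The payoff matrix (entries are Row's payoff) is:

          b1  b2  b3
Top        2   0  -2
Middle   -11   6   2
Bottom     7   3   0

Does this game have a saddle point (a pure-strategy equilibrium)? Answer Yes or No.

Row minima: Top → -2, Middle → -11, Bottom → 0; maximin = 0.
Column maxima: b1 → 7, b2 → 6, b3 → 2; minimax = 2.
0 ≠ 2, so no pure-strategy equilibrium exists.

No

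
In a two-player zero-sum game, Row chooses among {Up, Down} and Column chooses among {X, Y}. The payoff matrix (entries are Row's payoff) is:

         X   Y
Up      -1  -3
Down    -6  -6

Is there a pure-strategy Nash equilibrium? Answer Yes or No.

Yes

Row minima: Up → -3, Down → -6; maximin = -3.
Column maxima: X → -1, Y → -3; minimax = -3.
maximin = minimax = -3, so a saddle point exists.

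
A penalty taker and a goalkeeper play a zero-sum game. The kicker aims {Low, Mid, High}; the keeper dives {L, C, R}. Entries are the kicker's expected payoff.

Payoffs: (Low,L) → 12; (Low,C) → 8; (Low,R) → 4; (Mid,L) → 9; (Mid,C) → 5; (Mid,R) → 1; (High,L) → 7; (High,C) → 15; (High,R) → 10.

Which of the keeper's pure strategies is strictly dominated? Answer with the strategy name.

R holds the kicker's payoff strictly below C in every row: 4 < 8, 1 < 5, 10 < 15.
So C is strictly dominated for the keeper.

C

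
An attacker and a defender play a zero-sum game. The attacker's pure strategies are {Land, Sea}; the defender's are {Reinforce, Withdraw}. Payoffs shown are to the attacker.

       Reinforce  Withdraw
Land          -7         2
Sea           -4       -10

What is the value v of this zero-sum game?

Row minima: Land → -7, Sea → -10; maximin = -7.
Column maxima: Reinforce → -4, Withdraw → 2; minimax = -4.
-7 ≠ -4, so there is no saddle point; optimal play is mixed.
Let the attacker play Land with probability p. Expected payoff against Reinforce: (-7)p + (-4)(1−p) = −3p − 4; against Withdraw: 2p + (-10)(1−p) = 12p − 10.
Setting these equal: −3p − 4 = 12p − 10 ⇒ −15p = -6 ⇒ p = 2/5, and the value is (-3)·(2/5) − 4 = -26/5.
For the defender: with q = P(Reinforce), equating Land's and Sea's payoffs gives −9q + 2 = 6q − 10 ⇒ q = 4/5.

-26/5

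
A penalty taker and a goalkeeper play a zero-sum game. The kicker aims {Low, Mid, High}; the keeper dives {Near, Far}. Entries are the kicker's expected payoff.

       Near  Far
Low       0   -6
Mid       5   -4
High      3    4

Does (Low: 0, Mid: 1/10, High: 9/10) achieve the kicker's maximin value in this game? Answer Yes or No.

Against Near this mix gives (1/10)·5 + (9/10)·3 = 16/5.
Against Far this mix gives (1/10)·(-4) + (9/10)·4 = 16/5.
All of the keeper's active replies (Near, Far) yield 16/5, and no column does worse for the kicker. The mix makes the keeper indifferent and guarantees 16/5, so it is optimal.

Yes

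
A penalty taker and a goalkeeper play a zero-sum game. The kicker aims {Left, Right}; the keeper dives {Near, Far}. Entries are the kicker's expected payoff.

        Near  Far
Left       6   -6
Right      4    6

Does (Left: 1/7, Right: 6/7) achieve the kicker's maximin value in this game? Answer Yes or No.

Yes

Against Near this mix gives (1/7)·6 + (6/7)·4 = 30/7.
Against Far this mix gives (1/7)·(-6) + (6/7)·6 = 30/7.
All of the keeper's active replies (Near, Far) yield 30/7, and no column does worse for the kicker. The mix makes the keeper indifferent and guarantees 30/7, so it is optimal.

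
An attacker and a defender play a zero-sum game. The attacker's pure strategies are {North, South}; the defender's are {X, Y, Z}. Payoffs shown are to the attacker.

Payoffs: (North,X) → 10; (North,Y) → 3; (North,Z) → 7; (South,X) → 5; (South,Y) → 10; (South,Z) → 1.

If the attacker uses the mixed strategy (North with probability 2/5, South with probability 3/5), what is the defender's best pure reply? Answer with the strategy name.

If the defender plays X, the attacker's expected payoff is (2/5)·10 + (3/5)·5 = 7.
If the defender plays Y, the attacker's expected payoff is (2/5)·3 + (3/5)·10 = 36/5.
If the defender plays Z, the attacker's expected payoff is (2/5)·7 + (3/5)·1 = 17/5.
The defender minimizes the attacker's payoff; the smallest is 17/5, so the best response is Z.

Z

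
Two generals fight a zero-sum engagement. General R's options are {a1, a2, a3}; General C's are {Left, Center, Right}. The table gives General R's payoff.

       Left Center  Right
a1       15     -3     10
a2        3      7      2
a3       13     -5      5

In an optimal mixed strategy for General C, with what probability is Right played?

Row minima: a1 → -3, a2 → 2, a3 → -5; maximin = 2.
Column maxima: Left → 15, Center → 7, Right → 10; minimax = 7.
2 ≠ 7, so there is no saddle point; optimal play is mixed.
a3 is strictly dominated by a1, so General R never plays it.
Left is strictly dominated by Right (it gives General R strictly more in every row), so General C never plays it.
On the remaining 2×2 (a1, a2 vs Center, Right):
Let General R play a1 with probability p. Expected payoff against Center: (-3)p + 7(1−p) = −10p + 7; against Right: 10p + 2(1−p) = 8p + 2.
Setting these equal: −10p + 7 = 8p + 2 ⇒ −18p = -5 ⇒ p = 5/18, and the value is (-10)·(5/18) + 7 = 38/9.
For General C: with q = P(Center), equating a1's and a2's payoffs gives −13q + 10 = 5q + 2 ⇒ q = 4/9.

5/9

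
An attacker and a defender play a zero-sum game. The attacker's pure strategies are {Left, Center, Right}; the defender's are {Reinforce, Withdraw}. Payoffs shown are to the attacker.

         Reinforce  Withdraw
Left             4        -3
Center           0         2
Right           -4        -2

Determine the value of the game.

8/9

Row minima: Left → -3, Center → 0, Right → -4; maximin = 0.
Column maxima: Reinforce → 4, Withdraw → 2; minimax = 2.
0 ≠ 2, so there is no saddle point; optimal play is mixed.
Right is strictly dominated by Center, so the attacker never plays it.
On the remaining 2×2 (Left, Center vs Reinforce, Withdraw):
Let the attacker play Left with probability p. Expected payoff against Reinforce: 4p + 0(1−p) = 4p; against Withdraw: (-3)p + 2(1−p) = −5p + 2.
Setting these equal: 4p = −5p + 2 ⇒ 9p = 2 ⇒ p = 2/9, and the value is (4)·(2/9) = 8/9.
For the defender: with q = P(Reinforce), equating Left's and Center's payoffs gives 7q − 3 = −2q + 2 ⇒ q = 5/9.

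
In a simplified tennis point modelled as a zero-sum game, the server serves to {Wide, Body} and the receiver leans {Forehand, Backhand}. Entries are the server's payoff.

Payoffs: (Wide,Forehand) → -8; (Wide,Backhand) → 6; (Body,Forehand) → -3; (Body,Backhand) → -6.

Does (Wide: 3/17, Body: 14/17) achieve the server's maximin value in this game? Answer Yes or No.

Yes

Against Forehand this mix gives (3/17)·(-8) + (14/17)·(-3) = -66/17.
Against Backhand this mix gives (3/17)·6 + (14/17)·(-6) = -66/17.
All of the receiver's active replies (Forehand, Backhand) yield -66/17, and no column does worse for the server. The mix makes the receiver indifferent and guarantees -66/17, so it is optimal.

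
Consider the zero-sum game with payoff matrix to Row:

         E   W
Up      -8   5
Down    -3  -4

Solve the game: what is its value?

-47/14

Row minima: Up → -8, Down → -4; maximin = -4.
Column maxima: E → -3, W → 5; minimax = -3.
-4 ≠ -3, so there is no saddle point; optimal play is mixed.
Let Row play Up with probability p. Expected payoff against E: (-8)p + (-3)(1−p) = −5p − 3; against W: 5p + (-4)(1−p) = 9p − 4.
Setting these equal: −5p − 3 = 9p − 4 ⇒ −14p = -1 ⇒ p = 1/14, and the value is (-5)·(1/14) − 3 = -47/14.
For Column: with q = P(E), equating Up's and Down's payoffs gives −13q + 5 = q − 4 ⇒ q = 9/14.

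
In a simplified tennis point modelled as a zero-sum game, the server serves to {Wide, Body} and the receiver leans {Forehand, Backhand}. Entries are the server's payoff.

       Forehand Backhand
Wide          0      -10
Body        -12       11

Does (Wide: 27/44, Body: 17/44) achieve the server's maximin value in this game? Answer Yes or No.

Against Forehand this mix gives (27/44)·0 + (17/44)·(-12) = -51/11.
Against Backhand this mix gives (27/44)·(-10) + (17/44)·11 = -83/44.
The receiver will play Forehand, holding the server to -51/11. Shifting weight toward the row that does better against Forehand would raise this floor (the equalizing mix achieves -40/11 against both Forehand and Backhand), so the proposed strategy is not optimal.

No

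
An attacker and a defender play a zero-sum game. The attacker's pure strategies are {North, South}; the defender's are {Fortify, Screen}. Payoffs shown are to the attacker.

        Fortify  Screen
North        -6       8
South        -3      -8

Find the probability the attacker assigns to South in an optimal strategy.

14/19

Row minima: North → -6, South → -8; maximin = -6.
Column maxima: Fortify → -3, Screen → 8; minimax = -3.
-6 ≠ -3, so there is no saddle point; optimal play is mixed.
Let the attacker play North with probability p. Expected payoff against Fortify: (-6)p + (-3)(1−p) = −3p − 3; against Screen: 8p + (-8)(1−p) = 16p − 8.
Setting these equal: −3p − 3 = 16p − 8 ⇒ −19p = -5 ⇒ p = 5/19, and the value is (-3)·(5/19) − 3 = -72/19.
For the defender: with q = P(Fortify), equating North's and South's payoffs gives −14q + 8 = 5q − 8 ⇒ q = 16/19.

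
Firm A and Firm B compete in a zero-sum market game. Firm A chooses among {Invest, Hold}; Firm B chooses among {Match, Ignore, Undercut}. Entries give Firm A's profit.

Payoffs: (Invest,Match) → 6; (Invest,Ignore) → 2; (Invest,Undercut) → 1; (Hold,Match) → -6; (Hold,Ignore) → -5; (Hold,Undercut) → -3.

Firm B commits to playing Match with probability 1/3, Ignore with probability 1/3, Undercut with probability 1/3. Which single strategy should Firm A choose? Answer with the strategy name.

Invest

Expected payoff of Invest: (1/3)·6 + (1/3)·2 + (1/3)·1 = 3.
Expected payoff of Hold: (1/3)·(-6) + (1/3)·(-5) + (1/3)·(-3) = -14/3.
The largest is 3, so Firm A's best response is Invest.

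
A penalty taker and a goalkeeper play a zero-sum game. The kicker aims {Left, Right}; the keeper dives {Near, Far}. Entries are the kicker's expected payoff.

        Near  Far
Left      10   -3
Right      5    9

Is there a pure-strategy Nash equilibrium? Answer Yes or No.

No

Row minima: Left → -3, Right → 5; maximin = 5.
Column maxima: Near → 10, Far → 9; minimax = 9.
5 ≠ 9, so no pure-strategy equilibrium exists.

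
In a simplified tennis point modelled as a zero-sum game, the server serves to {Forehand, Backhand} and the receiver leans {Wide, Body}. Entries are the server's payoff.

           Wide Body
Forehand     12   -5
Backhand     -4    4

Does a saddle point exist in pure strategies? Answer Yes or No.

Row minima: Forehand → -5, Backhand → -4; maximin = -4.
Column maxima: Wide → 12, Body → 4; minimax = 4.
-4 ≠ 4, so no pure-strategy equilibrium exists.

No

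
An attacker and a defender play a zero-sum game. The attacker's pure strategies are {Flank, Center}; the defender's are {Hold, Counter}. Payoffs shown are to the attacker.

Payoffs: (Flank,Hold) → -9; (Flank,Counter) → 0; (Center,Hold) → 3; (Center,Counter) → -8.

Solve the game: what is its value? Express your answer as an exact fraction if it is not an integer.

Row minima: Flank → -9, Center → -8; maximin = -8.
Column maxima: Hold → 3, Counter → 0; minimax = 0.
-8 ≠ 0, so there is no saddle point; optimal play is mixed.
Let the attacker play Flank with probability p. Expected payoff against Hold: (-9)p + 3(1−p) = −12p + 3; against Counter: 0p + (-8)(1−p) = 8p − 8.
Setting these equal: −12p + 3 = 8p − 8 ⇒ −20p = -11 ⇒ p = 11/20, and the value is (-12)·(11/20) + 3 = -18/5.
For the defender: with q = P(Hold), equating Flank's and Center's payoffs gives −9q = 11q − 8 ⇒ q = 2/5.

-18/5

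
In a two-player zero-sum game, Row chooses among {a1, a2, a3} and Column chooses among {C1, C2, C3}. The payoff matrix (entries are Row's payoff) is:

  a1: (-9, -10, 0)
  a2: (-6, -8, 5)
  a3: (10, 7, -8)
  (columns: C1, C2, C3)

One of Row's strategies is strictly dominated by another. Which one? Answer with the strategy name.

a2 gives a strictly higher payoff than a1 against every column: -6 > -9, -8 > -10, 5 > 0.
So a1 is strictly dominated and Row never plays it.

a1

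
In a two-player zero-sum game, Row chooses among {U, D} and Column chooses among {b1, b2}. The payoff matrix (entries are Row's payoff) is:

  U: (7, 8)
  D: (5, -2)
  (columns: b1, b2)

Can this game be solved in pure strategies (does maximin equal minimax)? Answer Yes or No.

Row minima: U → 7, D → -2; maximin = 7.
Column maxima: b1 → 7, b2 → 8; minimax = 7.
maximin = minimax = 7, so a saddle point exists.

Yes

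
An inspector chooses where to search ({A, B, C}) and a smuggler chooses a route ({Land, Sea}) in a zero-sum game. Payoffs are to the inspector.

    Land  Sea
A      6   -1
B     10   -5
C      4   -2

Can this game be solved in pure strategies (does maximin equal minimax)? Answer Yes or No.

Row minima: A → -1, B → -5, C → -2; maximin = -1.
Column maxima: Land → 10, Sea → -1; minimax = -1.
maximin = minimax = -1, so a saddle point exists.

Yes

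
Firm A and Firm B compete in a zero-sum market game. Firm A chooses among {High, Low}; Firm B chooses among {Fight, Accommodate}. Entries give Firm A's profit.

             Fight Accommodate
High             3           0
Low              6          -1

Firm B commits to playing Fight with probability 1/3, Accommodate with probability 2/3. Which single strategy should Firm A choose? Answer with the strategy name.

Expected payoff of High: (1/3)·3 + (2/3)·0 = 1.
Expected payoff of Low: (1/3)·6 + (2/3)·(-1) = 4/3.
The largest is 4/3, so Firm A's best response is Low.

Low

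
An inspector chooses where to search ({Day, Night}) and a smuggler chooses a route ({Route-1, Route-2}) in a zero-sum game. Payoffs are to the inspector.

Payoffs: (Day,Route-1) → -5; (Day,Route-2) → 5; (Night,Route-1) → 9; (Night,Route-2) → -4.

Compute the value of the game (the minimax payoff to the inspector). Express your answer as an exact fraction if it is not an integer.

25/23

Row minima: Day → -5, Night → -4; maximin = -4.
Column maxima: Route-1 → 9, Route-2 → 5; minimax = 5.
-4 ≠ 5, so there is no saddle point; optimal play is mixed.
Let the inspector play Day with probability p. Expected payoff against Route-1: (-5)p + 9(1−p) = −14p + 9; against Route-2: 5p + (-4)(1−p) = 9p − 4.
Setting these equal: −14p + 9 = 9p − 4 ⇒ −23p = -13 ⇒ p = 13/23, and the value is (-14)·(13/23) + 9 = 25/23.
For the smuggler: with q = P(Route-1), equating Day's and Night's payoffs gives −10q + 5 = 13q − 4 ⇒ q = 9/23.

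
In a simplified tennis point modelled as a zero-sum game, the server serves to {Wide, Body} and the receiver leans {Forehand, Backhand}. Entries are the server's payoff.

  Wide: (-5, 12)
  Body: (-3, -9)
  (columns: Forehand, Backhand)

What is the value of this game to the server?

-81/23

Row minima: Wide → -5, Body → -9; maximin = -5.
Column maxima: Forehand → -3, Backhand → 12; minimax = -3.
-5 ≠ -3, so there is no saddle point; optimal play is mixed.
Let the server play Wide with probability p. Expected payoff against Forehand: (-5)p + (-3)(1−p) = −2p − 3; against Backhand: 12p + (-9)(1−p) = 21p − 9.
Setting these equal: −2p − 3 = 21p − 9 ⇒ −23p = -6 ⇒ p = 6/23, and the value is (-2)·(6/23) − 3 = -81/23.
For the receiver: with q = P(Forehand), equating Wide's and Body's payoffs gives −17q + 12 = 6q − 9 ⇒ q = 21/23.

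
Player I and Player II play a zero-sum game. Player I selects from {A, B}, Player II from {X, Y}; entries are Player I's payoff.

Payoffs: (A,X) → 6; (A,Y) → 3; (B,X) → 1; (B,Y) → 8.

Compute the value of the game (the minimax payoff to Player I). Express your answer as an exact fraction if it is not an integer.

9/2

Row minima: A → 3, B → 1; maximin = 3.
Column maxima: X → 6, Y → 8; minimax = 6.
3 ≠ 6, so there is no saddle point; optimal play is mixed.
Let Player I play A with probability p. Expected payoff against X: 6p + 1(1−p) = 5p + 1; against Y: 3p + 8(1−p) = −5p + 8.
Setting these equal: 5p + 1 = −5p + 8 ⇒ 10p = 7 ⇒ p = 7/10, and the value is (5)·(7/10) + 1 = 9/2.
For Player II: with q = P(X), equating A's and B's payoffs gives 3q + 3 = −7q + 8 ⇒ q = 1/2.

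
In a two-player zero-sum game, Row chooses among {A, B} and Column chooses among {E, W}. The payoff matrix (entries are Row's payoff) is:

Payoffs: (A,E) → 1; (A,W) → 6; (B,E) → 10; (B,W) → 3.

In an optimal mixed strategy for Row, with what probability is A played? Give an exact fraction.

Row minima: A → 1, B → 3; maximin = 3.
Column maxima: E → 10, W → 6; minimax = 6.
3 ≠ 6, so there is no saddle point; optimal play is mixed.
Let Row play A with probability p. Expected payoff against E: 1p + 10(1−p) = −9p + 10; against W: 6p + 3(1−p) = 3p + 3.
Setting these equal: −9p + 10 = 3p + 3 ⇒ −12p = -7 ⇒ p = 7/12, and the value is (-9)·(7/12) + 10 = 19/4.
For Column: with q = P(E), equating A's and B's payoffs gives −5q + 6 = 7q + 3 ⇒ q = 1/4.

7/12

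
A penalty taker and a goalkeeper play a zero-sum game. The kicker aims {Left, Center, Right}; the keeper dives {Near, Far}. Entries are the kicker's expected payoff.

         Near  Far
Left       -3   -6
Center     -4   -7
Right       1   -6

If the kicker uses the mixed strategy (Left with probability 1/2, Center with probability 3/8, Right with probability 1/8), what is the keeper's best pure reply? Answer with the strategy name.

If the keeper plays Near, the kicker's expected payoff is (1/2)·(-3) + (3/8)·(-4) + (1/8)·1 = -23/8.
If the keeper plays Far, the kicker's expected payoff is (1/2)·(-6) + (3/8)·(-7) + (1/8)·(-6) = -51/8.
The keeper minimizes the kicker's payoff; the smallest is -51/8, so the best response is Far.

Far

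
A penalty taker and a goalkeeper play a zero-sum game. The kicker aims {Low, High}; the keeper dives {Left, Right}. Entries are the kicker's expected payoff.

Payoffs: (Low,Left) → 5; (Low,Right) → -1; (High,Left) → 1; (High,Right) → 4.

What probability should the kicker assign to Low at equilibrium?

1/3

Row minima: Low → -1, High → 1; maximin = 1.
Column maxima: Left → 5, Right → 4; minimax = 4.
1 ≠ 4, so there is no saddle point; optimal play is mixed.
Let the kicker play Low with probability p. Expected payoff against Left: 5p + 1(1−p) = 4p + 1; against Right: (-1)p + 4(1−p) = −5p + 4.
Setting these equal: 4p + 1 = −5p + 4 ⇒ 9p = 3 ⇒ p = 1/3, and the value is (4)·(1/3) + 1 = 7/3.
For the keeper: with q = P(Left), equating Low's and High's payoffs gives 6q − 1 = −3q + 4 ⇒ q = 5/9.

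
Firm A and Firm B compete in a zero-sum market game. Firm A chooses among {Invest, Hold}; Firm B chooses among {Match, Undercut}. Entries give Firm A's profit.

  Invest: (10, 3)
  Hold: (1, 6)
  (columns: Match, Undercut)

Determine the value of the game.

Row minima: Invest → 3, Hold → 1; maximin = 3.
Column maxima: Match → 10, Undercut → 6; minimax = 6.
3 ≠ 6, so there is no saddle point; optimal play is mixed.
Let Firm A play Invest with probability p. Expected payoff against Match: 10p + 1(1−p) = 9p + 1; against Undercut: 3p + 6(1−p) = −3p + 6.
Setting these equal: 9p + 1 = −3p + 6 ⇒ 12p = 5 ⇒ p = 5/12, and the value is (9)·(5/12) + 1 = 19/4.
For Firm B: with q = P(Match), equating Invest's and Hold's payoffs gives 7q + 3 = −5q + 6 ⇒ q = 1/4.

19/4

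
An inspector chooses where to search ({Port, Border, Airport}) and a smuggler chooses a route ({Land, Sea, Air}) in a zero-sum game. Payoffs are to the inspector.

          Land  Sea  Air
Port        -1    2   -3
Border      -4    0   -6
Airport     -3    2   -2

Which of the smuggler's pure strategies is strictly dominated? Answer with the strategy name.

Land holds the inspector's payoff strictly below Sea in every row: -1 < 2, -4 < 0, -3 < 2.
So Sea is strictly dominated for the smuggler.

Sea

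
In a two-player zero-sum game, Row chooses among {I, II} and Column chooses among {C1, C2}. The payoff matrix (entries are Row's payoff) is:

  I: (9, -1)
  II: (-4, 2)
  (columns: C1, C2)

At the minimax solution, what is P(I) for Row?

3/8

Row minima: I → -1, II → -4; maximin = -1.
Column maxima: C1 → 9, C2 → 2; minimax = 2.
-1 ≠ 2, so there is no saddle point; optimal play is mixed.
Let Row play I with probability p. Expected payoff against C1: 9p + (-4)(1−p) = 13p − 4; against C2: (-1)p + 2(1−p) = −3p + 2.
Setting these equal: 13p − 4 = −3p + 2 ⇒ 16p = 6 ⇒ p = 3/8, and the value is (13)·(3/8) − 4 = 7/8.
For Column: with q = P(C1), equating I's and II's payoffs gives 10q − 1 = −6q + 2 ⇒ q = 3/16.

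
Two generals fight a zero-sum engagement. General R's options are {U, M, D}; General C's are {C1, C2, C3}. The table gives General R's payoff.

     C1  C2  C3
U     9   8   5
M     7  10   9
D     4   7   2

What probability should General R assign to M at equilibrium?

Row minima: U → 5, M → 7, D → 2; maximin = 7.
Column maxima: C1 → 9, C2 → 10, C3 → 9; minimax = 9.
7 ≠ 9, so there is no saddle point; optimal play is mixed.
D is strictly dominated by U, so General R never plays it.
C2 is strictly dominated by C3 (it gives General R strictly more in every row), so General C never plays it.
On the remaining 2×2 (U, M vs C1, C3):
Let General R play U with probability p. Expected payoff against C1: 9p + 7(1−p) = 2p + 7; against C3: 5p + 9(1−p) = −4p + 9.
Setting these equal: 2p + 7 = −4p + 9 ⇒ 6p = 2 ⇒ p = 1/3, and the value is (2)·(1/3) + 7 = 23/3.
For General C: with q = P(C1), equating U's and M's payoffs gives 4q + 5 = −2q + 9 ⇒ q = 2/3.

2/3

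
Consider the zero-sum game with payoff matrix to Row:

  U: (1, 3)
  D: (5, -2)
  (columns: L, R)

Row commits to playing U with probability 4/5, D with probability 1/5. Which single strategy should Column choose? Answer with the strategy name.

If Column plays L, Row's expected payoff is (4/5)·1 + (1/5)·5 = 9/5.
If Column plays R, Row's expected payoff is (4/5)·3 + (1/5)·(-2) = 2.
Column minimizes Row's payoff; the smallest is 9/5, so the best response is L.

L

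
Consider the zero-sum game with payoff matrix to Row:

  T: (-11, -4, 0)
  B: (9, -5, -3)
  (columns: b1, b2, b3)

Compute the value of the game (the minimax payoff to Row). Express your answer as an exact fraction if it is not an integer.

-13/3

Row minima: T → -11, B → -5; maximin = -5.
Column maxima: b1 → 9, b2 → -4, b3 → 0; minimax = -4.
-5 ≠ -4, so there is no saddle point; optimal play is mixed.
b3 is strictly dominated by b2 (it gives Row strictly more in every row), so Column never plays it.
On the remaining 2×2 (T, B vs b1, b2):
Let Row play T with probability p. Expected payoff against b1: (-11)p + 9(1−p) = −20p + 9; against b2: (-4)p + (-5)(1−p) = p − 5.
Setting these equal: −20p + 9 = p − 5 ⇒ −21p = -14 ⇒ p = 2/3, and the value is (-20)·(2/3) + 9 = -13/3.
For Column: with q = P(b1), equating T's and B's payoffs gives −7q − 4 = 14q − 5 ⇒ q = 1/21.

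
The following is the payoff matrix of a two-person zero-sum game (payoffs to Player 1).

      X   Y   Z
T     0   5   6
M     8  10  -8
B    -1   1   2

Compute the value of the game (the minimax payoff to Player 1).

Row minima: T → 0, M → -8, B → -1; maximin = 0.
Column maxima: X → 8, Y → 10, Z → 6; minimax = 6.
0 ≠ 6, so there is no saddle point; optimal play is mixed.
B is strictly dominated by T, so Player 1 never plays it.
Y is strictly dominated by X (it gives Player 1 strictly more in every row), so Player 2 never plays it.
On the remaining 2×2 (T, M vs X, Z):
Let Player 1 play T with probability p. Expected payoff against X: 0p + 8(1−p) = −8p + 8; against Z: 6p + (-8)(1−p) = 14p − 8.
Setting these equal: −8p + 8 = 14p − 8 ⇒ −22p = -16 ⇒ p = 8/11, and the value is (-8)·(8/11) + 8 = 24/11.
For Player 2: with q = P(X), equating T's and M's payoffs gives −6q + 6 = 16q − 8 ⇒ q = 7/11.

24/11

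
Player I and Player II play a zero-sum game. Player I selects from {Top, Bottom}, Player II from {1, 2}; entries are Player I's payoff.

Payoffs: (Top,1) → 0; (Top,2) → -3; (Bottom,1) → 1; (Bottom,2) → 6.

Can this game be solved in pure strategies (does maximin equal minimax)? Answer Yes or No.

Yes

Row minima: Top → -3, Bottom → 1; maximin = 1.
Column maxima: 1 → 1, 2 → 6; minimax = 1.
maximin = minimax = 1, so a saddle point exists.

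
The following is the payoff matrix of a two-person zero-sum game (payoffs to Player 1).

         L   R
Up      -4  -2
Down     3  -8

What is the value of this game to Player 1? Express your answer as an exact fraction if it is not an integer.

Row minima: Up → -4, Down → -8; maximin = -4.
Column maxima: L → 3, R → -2; minimax = -2.
-4 ≠ -2, so there is no saddle point; optimal play is mixed.
Let Player 1 play Up with probability p. Expected payoff against L: (-4)p + 3(1−p) = −7p + 3; against R: (-2)p + (-8)(1−p) = 6p − 8.
Setting these equal: −7p + 3 = 6p − 8 ⇒ −13p = -11 ⇒ p = 11/13, and the value is (-7)·(11/13) + 3 = -38/13.
For Player 2: with q = P(L), equating Up's and Down's payoffs gives −2q − 2 = 11q − 8 ⇒ q = 6/13.

-38/13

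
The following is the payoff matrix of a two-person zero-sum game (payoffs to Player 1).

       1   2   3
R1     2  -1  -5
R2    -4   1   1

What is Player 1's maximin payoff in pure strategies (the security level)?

-4

Row minima: R1 → -5, R2 → -4.
The best of these is -4.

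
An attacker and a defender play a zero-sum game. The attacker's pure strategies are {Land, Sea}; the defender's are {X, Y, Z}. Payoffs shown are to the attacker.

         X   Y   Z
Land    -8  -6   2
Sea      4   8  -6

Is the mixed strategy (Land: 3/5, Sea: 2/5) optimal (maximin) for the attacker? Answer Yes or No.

Against X this mix gives (3/5)·(-8) + (2/5)·4 = -16/5.
Against Y this mix gives (3/5)·(-6) + (2/5)·8 = -2/5.
Against Z this mix gives (3/5)·2 + (2/5)·(-6) = -6/5.
The defender will play X, holding the attacker to -16/5. Shifting weight toward the row that does better against X would raise this floor (the equalizing mix achieves -2 against both X and Z), so the proposed strategy is not optimal.

No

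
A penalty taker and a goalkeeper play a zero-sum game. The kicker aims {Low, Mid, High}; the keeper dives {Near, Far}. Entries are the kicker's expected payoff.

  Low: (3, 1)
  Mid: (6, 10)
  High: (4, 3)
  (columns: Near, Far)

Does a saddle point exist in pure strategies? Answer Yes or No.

Row minima: Low → 1, Mid → 6, High → 3; maximin = 6.
Column maxima: Near → 6, Far → 10; minimax = 6.
maximin = minimax = 6, so a saddle point exists.

Yes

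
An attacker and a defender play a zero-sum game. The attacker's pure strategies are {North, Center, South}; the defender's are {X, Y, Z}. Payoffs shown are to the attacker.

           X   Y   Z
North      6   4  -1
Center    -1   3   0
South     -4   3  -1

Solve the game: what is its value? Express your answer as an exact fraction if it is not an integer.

Row minima: North → -1, Center → -1, South → -4; maximin = -1.
Column maxima: X → 6, Y → 4, Z → 0; minimax = 0.
-1 ≠ 0, so there is no saddle point; optimal play is mixed.
Y is strictly dominated by Z (it gives the attacker strictly more in every row), so the defender never plays it.
With Y eliminated, South is strictly dominated by Center (Center gives the attacker strictly more in every remaining column), so the attacker never plays it.
On the remaining 2×2 (North, Center vs X, Z):
Let the attacker play North with probability p. Expected payoff against X: 6p + (-1)(1−p) = 7p − 1; against Z: (-1)p + 0(1−p) = −p.
Setting these equal: 7p − 1 = −p ⇒ 8p = 1 ⇒ p = 1/8, and the value is (7)·(1/8) − 1 = -1/8.
For the defender: with q = P(X), equating North's and Center's payoffs gives 7q − 1 = −q ⇒ q = 1/8.

-1/8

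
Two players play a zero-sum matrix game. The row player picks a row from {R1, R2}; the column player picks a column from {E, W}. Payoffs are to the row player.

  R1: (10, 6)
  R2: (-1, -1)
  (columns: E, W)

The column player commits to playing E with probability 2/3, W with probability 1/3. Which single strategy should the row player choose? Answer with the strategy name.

Expected payoff of R1: (2/3)·10 + (1/3)·6 = 26/3.
Expected payoff of R2: (2/3)·(-1) + (1/3)·(-1) = -1.
The largest is 26/3, so the row player's best response is R1.

R1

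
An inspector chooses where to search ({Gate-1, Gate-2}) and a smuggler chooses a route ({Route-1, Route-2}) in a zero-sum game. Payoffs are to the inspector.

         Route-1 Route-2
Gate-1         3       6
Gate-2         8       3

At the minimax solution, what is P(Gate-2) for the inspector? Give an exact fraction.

Row minima: Gate-1 → 3, Gate-2 → 3; maximin = 3.
Column maxima: Route-1 → 8, Route-2 → 6; minimax = 6.
3 ≠ 6, so there is no saddle point; optimal play is mixed.
Let the inspector play Gate-1 with probability p. Expected payoff against Route-1: 3p + 8(1−p) = −5p + 8; against Route-2: 6p + 3(1−p) = 3p + 3.
Setting these equal: −5p + 8 = 3p + 3 ⇒ −8p = -5 ⇒ p = 5/8, and the value is (-5)·(5/8) + 8 = 39/8.
For the smuggler: with q = P(Route-1), equating Gate-1's and Gate-2's payoffs gives −3q + 6 = 5q + 3 ⇒ q = 3/8.

3/8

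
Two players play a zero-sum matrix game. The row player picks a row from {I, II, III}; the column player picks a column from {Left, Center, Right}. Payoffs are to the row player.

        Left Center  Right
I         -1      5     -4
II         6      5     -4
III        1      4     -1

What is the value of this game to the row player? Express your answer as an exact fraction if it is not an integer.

-1

Row minima: I → -4, II → -4, III → -1; maximin = -1.
Column maxima: Left → 6, Center → 5, Right → -1; minimax = -1.
Since maximin = minimax = -1, there is a saddle point and the value is -1.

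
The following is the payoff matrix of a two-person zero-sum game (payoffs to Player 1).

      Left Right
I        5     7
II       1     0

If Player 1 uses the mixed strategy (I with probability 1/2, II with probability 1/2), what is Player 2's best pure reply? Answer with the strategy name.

If Player 2 plays Left, Player 1's expected payoff is (1/2)·5 + (1/2)·1 = 3.
If Player 2 plays Right, Player 1's expected payoff is (1/2)·7 + (1/2)·0 = 7/2.
Player 2 minimizes Player 1's payoff; the smallest is 3, so the best response is Left.

Left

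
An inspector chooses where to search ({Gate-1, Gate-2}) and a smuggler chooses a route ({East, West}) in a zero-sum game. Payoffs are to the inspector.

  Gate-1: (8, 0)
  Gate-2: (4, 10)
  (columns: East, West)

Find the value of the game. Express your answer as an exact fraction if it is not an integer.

Row minima: Gate-1 → 0, Gate-2 → 4; maximin = 4.
Column maxima: East → 8, West → 10; minimax = 8.
4 ≠ 8, so there is no saddle point; optimal play is mixed.
Let the inspector play Gate-1 with probability p. Expected payoff against East: 8p + 4(1−p) = 4p + 4; against West: 0p + 10(1−p) = −10p + 10.
Setting these equal: 4p + 4 = −10p + 10 ⇒ 14p = 6 ⇒ p = 3/7, and the value is (4)·(3/7) + 4 = 40/7.
For the smuggler: with q = P(East), equating Gate-1's and Gate-2's payoffs gives 8q = −6q + 10 ⇒ q = 5/7.

40/7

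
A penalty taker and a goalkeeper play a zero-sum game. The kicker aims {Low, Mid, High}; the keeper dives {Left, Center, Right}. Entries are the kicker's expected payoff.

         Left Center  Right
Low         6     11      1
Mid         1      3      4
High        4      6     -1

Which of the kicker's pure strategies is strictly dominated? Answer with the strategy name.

High

Low gives a strictly higher payoff than High against every column: 6 > 4, 11 > 6, 1 > -1.
So High is strictly dominated and the kicker never plays it.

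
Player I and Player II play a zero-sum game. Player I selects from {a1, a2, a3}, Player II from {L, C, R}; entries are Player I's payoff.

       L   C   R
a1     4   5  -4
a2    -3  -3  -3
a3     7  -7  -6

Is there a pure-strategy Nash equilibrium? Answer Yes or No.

Yes

Row minima: a1 → -4, a2 → -3, a3 → -7; maximin = -3.
Column maxima: L → 7, C → 5, R → -3; minimax = -3.
maximin = minimax = -3, so a saddle point exists.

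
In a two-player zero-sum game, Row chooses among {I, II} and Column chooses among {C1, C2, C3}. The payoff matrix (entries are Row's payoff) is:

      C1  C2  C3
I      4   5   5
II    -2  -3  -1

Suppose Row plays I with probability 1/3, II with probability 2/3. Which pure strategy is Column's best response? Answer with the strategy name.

If Column plays C1, Row's expected payoff is (1/3)·4 + (2/3)·(-2) = 0.
If Column plays C2, Row's expected payoff is (1/3)·5 + (2/3)·(-3) = -1/3.
If Column plays C3, Row's expected payoff is (1/3)·5 + (2/3)·(-1) = 1.
Column minimizes Row's payoff; the smallest is -1/3, so the best response is C2.

C2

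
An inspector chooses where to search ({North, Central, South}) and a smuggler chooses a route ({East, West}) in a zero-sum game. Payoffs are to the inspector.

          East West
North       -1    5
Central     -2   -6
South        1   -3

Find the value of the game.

Row minima: North → -1, Central → -6, South → -3; maximin = -1.
Column maxima: East → 1, West → 5; minimax = 1.
-1 ≠ 1, so there is no saddle point; optimal play is mixed.
Central is strictly dominated by North, so the inspector never plays it.
On the remaining 2×2 (North, South vs East, West):
Let the inspector play North with probability p. Expected payoff against East: (-1)p + 1(1−p) = −2p + 1; against West: 5p + (-3)(1−p) = 8p − 3.
Setting these equal: −2p + 1 = 8p − 3 ⇒ −10p = -4 ⇒ p = 2/5, and the value is (-2)·(2/5) + 1 = 1/5.
For the smuggler: with q = P(East), equating North's and South's payoffs gives −6q + 5 = 4q − 3 ⇒ q = 4/5.

1/5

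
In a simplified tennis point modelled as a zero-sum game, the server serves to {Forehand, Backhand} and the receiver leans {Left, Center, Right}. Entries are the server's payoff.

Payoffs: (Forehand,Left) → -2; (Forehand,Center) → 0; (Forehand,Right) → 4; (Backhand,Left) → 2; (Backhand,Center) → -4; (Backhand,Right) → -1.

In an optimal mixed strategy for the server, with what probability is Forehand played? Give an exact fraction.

3/4

Row minima: Forehand → -2, Backhand → -4; maximin = -2.
Column maxima: Left → 2, Center → 0, Right → 4; minimax = 0.
-2 ≠ 0, so there is no saddle point; optimal play is mixed.
Right is strictly dominated by Center (it gives the server strictly more in every row), so the receiver never plays it.
On the remaining 2×2 (Forehand, Backhand vs Left, Center):
Let the server play Forehand with probability p. Expected payoff against Left: (-2)p + 2(1−p) = −4p + 2; against Center: 0p + (-4)(1−p) = 4p − 4.
Setting these equal: −4p + 2 = 4p − 4 ⇒ −8p = -6 ⇒ p = 3/4, and the value is (-4)·(3/4) + 2 = -1.
For the receiver: with q = P(Left), equating Forehand's and Backhand's payoffs gives −2q = 6q − 4 ⇒ q = 1/2.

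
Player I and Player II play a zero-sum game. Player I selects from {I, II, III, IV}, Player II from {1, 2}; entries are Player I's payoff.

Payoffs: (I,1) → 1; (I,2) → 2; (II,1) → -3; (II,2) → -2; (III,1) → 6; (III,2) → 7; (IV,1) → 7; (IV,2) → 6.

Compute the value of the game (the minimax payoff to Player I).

Row minima: I → 1, II → -3, III → 6, IV → 6; maximin = 6.
Column maxima: 1 → 7, 2 → 7; minimax = 7.
6 ≠ 7, so there is no saddle point; optimal play is mixed.
I is strictly dominated by III, so Player I never plays it.
II is strictly dominated by III, so Player I never plays it.
On the remaining 2×2 (III, IV vs 1, 2):
Let Player I play III with probability p. Expected payoff against 1: 6p + 7(1−p) = −p + 7; against 2: 7p + 6(1−p) = p + 6.
Setting these equal: −p + 7 = p + 6 ⇒ −2p = -1 ⇒ p = 1/2, and the value is (-1)·(1/2) + 7 = 13/2.
For Player II: with q = P(1), equating III's and IV's payoffs gives −q + 7 = q + 6 ⇒ q = 1/2.

13/2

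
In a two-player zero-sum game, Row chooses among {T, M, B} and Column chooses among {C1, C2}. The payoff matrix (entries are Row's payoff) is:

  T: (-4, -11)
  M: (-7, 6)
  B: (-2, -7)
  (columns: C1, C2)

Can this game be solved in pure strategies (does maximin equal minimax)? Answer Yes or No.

Row minima: T → -11, M → -7, B → -7; maximin = -7.
Column maxima: C1 → -2, C2 → 6; minimax = -2.
-7 ≠ -2, so no pure-strategy equilibrium exists.

No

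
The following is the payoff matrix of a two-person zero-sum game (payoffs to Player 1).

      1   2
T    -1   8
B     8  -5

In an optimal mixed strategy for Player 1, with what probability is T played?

13/22

Row minima: T → -1, B → -5; maximin = -1.
Column maxima: 1 → 8, 2 → 8; minimax = 8.
-1 ≠ 8, so there is no saddle point; optimal play is mixed.
Let Player 1 play T with probability p. Expected payoff against 1: (-1)p + 8(1−p) = −9p + 8; against 2: 8p + (-5)(1−p) = 13p − 5.
Setting these equal: −9p + 8 = 13p − 5 ⇒ −22p = -13 ⇒ p = 13/22, and the value is (-9)·(13/22) + 8 = 59/22.
For Player 2: with q = P(1), equating T's and B's payoffs gives −9q + 8 = 13q − 5 ⇒ q = 13/22.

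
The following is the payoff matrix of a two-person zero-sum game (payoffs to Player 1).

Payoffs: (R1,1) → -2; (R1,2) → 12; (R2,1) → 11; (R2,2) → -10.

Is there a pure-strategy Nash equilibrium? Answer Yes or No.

No

Row minima: R1 → -2, R2 → -10; maximin = -2.
Column maxima: 1 → 11, 2 → 12; minimax = 11.
-2 ≠ 11, so no pure-strategy equilibrium exists.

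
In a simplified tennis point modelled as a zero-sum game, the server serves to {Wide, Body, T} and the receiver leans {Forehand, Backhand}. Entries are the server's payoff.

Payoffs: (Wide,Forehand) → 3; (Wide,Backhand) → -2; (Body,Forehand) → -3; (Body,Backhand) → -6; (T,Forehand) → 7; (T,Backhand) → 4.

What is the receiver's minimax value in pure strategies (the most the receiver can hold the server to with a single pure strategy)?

4

Column maxima: Forehand → 7, Backhand → 4.
The smallest of these is 4.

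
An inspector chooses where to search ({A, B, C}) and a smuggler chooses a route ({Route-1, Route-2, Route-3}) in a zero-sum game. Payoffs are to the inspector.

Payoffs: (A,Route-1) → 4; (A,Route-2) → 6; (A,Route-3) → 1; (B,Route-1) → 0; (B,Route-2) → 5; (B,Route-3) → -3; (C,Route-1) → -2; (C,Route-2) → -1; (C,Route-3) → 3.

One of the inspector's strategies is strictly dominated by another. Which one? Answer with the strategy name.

A gives a strictly higher payoff than B against every column: 4 > 0, 6 > 5, 1 > -3.
So B is strictly dominated and the inspector never plays it.

B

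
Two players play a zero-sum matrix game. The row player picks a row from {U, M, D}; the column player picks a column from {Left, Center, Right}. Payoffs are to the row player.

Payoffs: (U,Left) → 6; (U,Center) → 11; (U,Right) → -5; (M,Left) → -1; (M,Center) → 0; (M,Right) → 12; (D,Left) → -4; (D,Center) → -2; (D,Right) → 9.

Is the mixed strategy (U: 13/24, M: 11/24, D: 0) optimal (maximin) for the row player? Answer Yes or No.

Against Left this mix gives (13/24)·6 + (11/24)·(-1) = 67/24.
Against Center this mix gives (13/24)·11 + (11/24)·0 = 143/24.
Against Right this mix gives (13/24)·(-5) + (11/24)·12 = 67/24.
All of the column player's active replies (Left, Right) yield 67/24, and no column does worse for the row player. The mix makes the column player indifferent and guarantees 67/24, so it is optimal.

Yes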